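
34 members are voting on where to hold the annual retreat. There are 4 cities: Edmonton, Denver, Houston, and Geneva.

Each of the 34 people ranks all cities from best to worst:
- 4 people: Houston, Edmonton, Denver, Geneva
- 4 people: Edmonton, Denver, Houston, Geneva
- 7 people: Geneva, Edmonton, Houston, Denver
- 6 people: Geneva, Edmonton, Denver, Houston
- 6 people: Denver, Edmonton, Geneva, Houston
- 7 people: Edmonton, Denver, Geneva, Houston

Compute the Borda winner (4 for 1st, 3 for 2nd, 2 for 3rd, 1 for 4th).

Edmonton: 4×3 + 4×4 + 7×3 + 6×3 + 6×3 + 7×4 = 113
Denver: 4×2 + 4×3 + 7×1 + 6×2 + 6×4 + 7×3 = 84
Houston: 4×4 + 4×2 + 7×2 + 6×1 + 6×1 + 7×1 = 57
Geneva: 4×1 + 4×1 + 7×4 + 6×4 + 6×2 + 7×2 = 86

Edmonton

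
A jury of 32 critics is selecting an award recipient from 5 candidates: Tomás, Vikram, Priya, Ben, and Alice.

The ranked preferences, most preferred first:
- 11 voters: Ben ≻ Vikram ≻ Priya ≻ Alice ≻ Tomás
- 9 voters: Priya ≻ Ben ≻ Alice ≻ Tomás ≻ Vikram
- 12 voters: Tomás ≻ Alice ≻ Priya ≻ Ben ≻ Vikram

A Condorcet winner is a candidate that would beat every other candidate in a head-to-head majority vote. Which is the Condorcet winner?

Priya

Priya vs Tomás: 20–12
Priya vs Vikram: 21–11
Priya vs Ben: 21–11
Priya vs Alice: 20–12
Priya beats every other candidate.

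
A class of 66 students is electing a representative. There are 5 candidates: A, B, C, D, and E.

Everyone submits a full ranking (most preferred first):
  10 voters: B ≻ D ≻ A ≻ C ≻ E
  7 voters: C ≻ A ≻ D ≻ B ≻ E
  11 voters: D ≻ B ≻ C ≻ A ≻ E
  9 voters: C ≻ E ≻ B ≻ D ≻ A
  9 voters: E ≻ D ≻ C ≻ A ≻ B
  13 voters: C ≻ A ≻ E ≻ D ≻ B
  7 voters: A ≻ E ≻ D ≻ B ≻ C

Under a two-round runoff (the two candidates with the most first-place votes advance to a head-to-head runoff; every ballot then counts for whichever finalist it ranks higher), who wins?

D

Round 1 first-place votes: A 7, B 10, C 29, D 11, E 9. C and D advance.
Runoff: C is ranked above D on 29 ballots, D above C on 37.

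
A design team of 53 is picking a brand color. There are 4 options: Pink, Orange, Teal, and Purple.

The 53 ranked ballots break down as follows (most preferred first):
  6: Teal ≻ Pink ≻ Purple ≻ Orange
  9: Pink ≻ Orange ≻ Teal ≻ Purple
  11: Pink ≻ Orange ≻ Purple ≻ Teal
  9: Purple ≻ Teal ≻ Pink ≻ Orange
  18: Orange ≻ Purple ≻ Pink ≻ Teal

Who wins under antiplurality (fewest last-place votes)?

Pink

Last-place votes: Pink 0, Orange 15, Teal 29, Purple 9.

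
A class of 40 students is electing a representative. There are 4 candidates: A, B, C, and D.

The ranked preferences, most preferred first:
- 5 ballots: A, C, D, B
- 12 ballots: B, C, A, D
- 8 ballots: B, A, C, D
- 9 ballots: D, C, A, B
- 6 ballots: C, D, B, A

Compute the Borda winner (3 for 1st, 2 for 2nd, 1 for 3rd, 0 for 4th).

A: 5×3 + 12×1 + 8×2 + 9×1 + 6×0 = 52
B: 5×0 + 12×3 + 8×3 + 9×0 + 6×1 = 66
C: 5×2 + 12×2 + 8×1 + 9×2 + 6×3 = 78
D: 5×1 + 12×0 + 8×0 + 9×3 + 6×2 = 44

C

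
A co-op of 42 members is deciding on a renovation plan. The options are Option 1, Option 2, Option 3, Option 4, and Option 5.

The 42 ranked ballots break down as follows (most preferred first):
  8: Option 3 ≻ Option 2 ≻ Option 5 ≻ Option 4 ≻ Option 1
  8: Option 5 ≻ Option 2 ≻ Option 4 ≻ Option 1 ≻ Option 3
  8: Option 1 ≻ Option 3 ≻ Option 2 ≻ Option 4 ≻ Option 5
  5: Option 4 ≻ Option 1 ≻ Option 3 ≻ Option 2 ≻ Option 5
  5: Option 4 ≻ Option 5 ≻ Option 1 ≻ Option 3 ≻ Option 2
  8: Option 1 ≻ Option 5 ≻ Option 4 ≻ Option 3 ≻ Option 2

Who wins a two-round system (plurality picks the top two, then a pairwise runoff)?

Option 4

Round 1 first-place votes: Option 1 16, Option 2 0, Option 3 8, Option 4 10, Option 5 8. Option 1 and Option 4 advance.
Runoff: Option 1 is ranked above Option 4 on 16 ballots, Option 4 above Option 1 on 26.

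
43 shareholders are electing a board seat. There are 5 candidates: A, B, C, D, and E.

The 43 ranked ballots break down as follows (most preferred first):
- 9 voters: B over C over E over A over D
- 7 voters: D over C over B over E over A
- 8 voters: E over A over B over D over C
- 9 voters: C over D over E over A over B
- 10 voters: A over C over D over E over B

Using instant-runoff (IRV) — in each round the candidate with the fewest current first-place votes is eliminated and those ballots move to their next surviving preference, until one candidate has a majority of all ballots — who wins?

Round 1: A 10, B 9, C 9, D 7, E 8. D eliminated.
Round 2: A 10, B 9, C 16, E 8. E eliminated.
Round 3: A 18, B 9, C 16. B eliminated.
Round 4: A 18, C 25. C has a majority (≥22).

C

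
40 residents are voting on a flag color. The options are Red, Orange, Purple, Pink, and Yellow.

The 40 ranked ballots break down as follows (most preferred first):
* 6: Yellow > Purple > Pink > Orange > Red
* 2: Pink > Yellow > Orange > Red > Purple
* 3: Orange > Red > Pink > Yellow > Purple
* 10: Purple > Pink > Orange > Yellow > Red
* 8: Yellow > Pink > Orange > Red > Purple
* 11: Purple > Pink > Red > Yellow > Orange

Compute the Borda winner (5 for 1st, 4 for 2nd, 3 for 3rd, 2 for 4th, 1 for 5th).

Red: 6×1 + 2×2 + 3×4 + 10×1 + 8×2 + 11×3 = 81
Orange: 6×2 + 2×3 + 3×5 + 10×3 + 8×3 + 11×1 = 98
Purple: 6×4 + 2×1 + 3×1 + 10×5 + 8×1 + 11×5 = 142
Pink: 6×3 + 2×5 + 3×3 + 10×4 + 8×4 + 11×4 = 153
Yellow: 6×5 + 2×4 + 3×2 + 10×2 + 8×5 + 11×2 = 126

Pink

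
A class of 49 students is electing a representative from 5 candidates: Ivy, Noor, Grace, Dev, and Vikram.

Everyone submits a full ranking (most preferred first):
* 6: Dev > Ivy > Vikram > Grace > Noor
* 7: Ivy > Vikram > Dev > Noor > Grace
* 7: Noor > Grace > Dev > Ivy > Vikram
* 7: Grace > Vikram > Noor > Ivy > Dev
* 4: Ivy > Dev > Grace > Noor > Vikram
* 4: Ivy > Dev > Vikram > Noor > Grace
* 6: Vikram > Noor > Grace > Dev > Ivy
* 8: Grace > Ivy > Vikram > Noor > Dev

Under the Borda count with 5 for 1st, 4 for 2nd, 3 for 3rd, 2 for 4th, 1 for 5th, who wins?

Ivy

Ivy: 6×4 + 7×5 + 7×2 + 7×2 + 4×5 + 4×5 + 6×1 + 8×4 = 165
Noor: 6×1 + 7×2 + 7×5 + 7×3 + 4×2 + 4×2 + 6×4 + 8×2 = 132
Grace: 6×2 + 7×1 + 7×4 + 7×5 + 4×3 + 4×1 + 6×3 + 8×5 = 156
Dev: 6×5 + 7×3 + 7×3 + 7×1 + 4×4 + 4×4 + 6×2 + 8×1 = 131
Vikram: 6×3 + 7×4 + 7×1 + 7×4 + 4×1 + 4×3 + 6×5 + 8×3 = 151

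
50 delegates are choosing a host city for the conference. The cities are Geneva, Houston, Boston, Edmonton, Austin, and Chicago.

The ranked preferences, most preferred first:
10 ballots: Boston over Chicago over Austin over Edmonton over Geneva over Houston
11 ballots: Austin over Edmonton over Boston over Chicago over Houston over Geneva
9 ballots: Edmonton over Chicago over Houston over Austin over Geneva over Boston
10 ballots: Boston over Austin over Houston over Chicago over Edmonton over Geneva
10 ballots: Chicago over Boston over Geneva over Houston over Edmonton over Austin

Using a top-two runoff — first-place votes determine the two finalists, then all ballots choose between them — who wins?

Round 1 first-place votes: Geneva 0, Houston 0, Boston 20, Edmonton 9, Austin 11, Chicago 10. Boston and Austin advance.
Runoff: Boston is ranked above Austin on 30 ballots, Austin above Boston on 20.

Boston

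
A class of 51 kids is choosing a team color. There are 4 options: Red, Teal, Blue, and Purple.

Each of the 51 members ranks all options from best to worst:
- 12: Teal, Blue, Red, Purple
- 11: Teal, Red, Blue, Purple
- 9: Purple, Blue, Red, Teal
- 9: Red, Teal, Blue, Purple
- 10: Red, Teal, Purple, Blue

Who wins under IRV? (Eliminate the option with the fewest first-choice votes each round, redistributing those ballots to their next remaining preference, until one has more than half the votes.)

Round 1: Red 19, Teal 23, Blue 0, Purple 9. Blue eliminated.
Round 2: Red 19, Teal 23, Purple 9. Purple eliminated.
Round 3: Red 28, Teal 23. Red has a majority (≥26).

Red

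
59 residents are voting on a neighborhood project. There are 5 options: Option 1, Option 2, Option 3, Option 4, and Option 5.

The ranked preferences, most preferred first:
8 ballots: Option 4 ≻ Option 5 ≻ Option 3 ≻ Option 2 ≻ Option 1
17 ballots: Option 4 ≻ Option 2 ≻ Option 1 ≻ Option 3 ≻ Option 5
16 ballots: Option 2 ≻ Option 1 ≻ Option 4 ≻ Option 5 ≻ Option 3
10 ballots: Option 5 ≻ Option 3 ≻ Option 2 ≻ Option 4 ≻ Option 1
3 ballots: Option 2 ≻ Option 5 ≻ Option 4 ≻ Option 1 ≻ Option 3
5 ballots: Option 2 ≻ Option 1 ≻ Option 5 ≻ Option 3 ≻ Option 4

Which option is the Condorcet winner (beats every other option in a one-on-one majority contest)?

Option 2

Option 2 vs Option 1: 59–0
Option 2 vs Option 3: 41–18
Option 2 vs Option 4: 34–25
Option 2 vs Option 5: 41–18
Option 2 beats every other option.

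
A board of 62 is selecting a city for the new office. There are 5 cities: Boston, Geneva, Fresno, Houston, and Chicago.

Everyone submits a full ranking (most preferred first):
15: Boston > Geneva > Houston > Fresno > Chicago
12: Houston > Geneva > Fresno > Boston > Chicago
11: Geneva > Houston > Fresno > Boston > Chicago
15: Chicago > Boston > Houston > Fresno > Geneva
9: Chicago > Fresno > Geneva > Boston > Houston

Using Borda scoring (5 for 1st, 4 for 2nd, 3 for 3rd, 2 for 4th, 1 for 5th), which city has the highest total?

Geneva

Boston: 15×5 + 12×2 + 11×2 + 15×4 + 9×2 = 199
Geneva: 15×4 + 12×4 + 11×5 + 15×1 + 9×3 = 205
Fresno: 15×2 + 12×3 + 11×3 + 15×2 + 9×4 = 165
Houston: 15×3 + 12×5 + 11×4 + 15×3 + 9×1 = 203
Chicago: 15×1 + 12×1 + 11×1 + 15×5 + 9×5 = 158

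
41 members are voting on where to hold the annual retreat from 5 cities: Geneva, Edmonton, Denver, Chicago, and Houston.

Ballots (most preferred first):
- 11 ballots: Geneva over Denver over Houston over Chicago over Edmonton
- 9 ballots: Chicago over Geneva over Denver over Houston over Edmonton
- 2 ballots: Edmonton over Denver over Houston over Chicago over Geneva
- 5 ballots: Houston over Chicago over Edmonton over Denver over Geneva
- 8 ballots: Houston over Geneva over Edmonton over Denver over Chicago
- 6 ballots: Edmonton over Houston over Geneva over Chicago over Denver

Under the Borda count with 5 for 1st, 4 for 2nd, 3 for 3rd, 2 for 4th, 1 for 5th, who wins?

Geneva

Geneva: 11×5 + 9×4 + 2×1 + 5×1 + 8×4 + 6×3 = 148
Edmonton: 11×1 + 9×1 + 2×5 + 5×3 + 8×3 + 6×5 = 99
Denver: 11×4 + 9×3 + 2×4 + 5×2 + 8×2 + 6×1 = 111
Chicago: 11×2 + 9×5 + 2×2 + 5×4 + 8×1 + 6×2 = 111
Houston: 11×3 + 9×2 + 2×3 + 5×5 + 8×5 + 6×4 = 146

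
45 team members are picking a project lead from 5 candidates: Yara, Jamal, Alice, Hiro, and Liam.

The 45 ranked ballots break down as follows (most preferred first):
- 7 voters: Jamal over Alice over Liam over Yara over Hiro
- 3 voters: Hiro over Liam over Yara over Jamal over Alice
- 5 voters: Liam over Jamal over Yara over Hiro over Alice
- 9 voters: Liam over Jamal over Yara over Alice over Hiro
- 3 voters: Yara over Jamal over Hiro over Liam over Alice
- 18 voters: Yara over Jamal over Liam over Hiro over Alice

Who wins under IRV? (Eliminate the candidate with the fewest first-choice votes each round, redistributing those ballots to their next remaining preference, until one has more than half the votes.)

Round 1: Yara 21, Jamal 7, Alice 0, Hiro 3, Liam 14. Alice eliminated.
Round 2: Yara 21, Jamal 7, Hiro 3, Liam 14. Hiro eliminated.
Round 3: Yara 21, Jamal 7, Liam 17. Jamal eliminated.
Round 4: Yara 21, Liam 24. Liam has a majority (≥23).

Liam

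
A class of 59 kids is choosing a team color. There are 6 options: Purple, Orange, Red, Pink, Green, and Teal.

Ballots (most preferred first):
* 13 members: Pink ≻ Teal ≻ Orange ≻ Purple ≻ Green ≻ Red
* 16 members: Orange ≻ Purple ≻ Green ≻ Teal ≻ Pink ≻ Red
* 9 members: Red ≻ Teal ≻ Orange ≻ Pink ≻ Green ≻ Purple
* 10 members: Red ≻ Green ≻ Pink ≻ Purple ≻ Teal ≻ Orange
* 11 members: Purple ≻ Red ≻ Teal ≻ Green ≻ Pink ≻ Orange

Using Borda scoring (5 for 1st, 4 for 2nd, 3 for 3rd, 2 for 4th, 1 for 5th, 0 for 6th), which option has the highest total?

Purple

Purple: 13×2 + 16×4 + 9×0 + 10×2 + 11×5 = 165
Orange: 13×3 + 16×5 + 9×3 + 10×0 + 11×0 = 146
Red: 13×0 + 16×0 + 9×5 + 10×5 + 11×4 = 139
Pink: 13×5 + 16×1 + 9×2 + 10×3 + 11×1 = 140
Green: 13×1 + 16×3 + 9×1 + 10×4 + 11×2 = 132
Teal: 13×4 + 16×2 + 9×4 + 10×1 + 11×3 = 163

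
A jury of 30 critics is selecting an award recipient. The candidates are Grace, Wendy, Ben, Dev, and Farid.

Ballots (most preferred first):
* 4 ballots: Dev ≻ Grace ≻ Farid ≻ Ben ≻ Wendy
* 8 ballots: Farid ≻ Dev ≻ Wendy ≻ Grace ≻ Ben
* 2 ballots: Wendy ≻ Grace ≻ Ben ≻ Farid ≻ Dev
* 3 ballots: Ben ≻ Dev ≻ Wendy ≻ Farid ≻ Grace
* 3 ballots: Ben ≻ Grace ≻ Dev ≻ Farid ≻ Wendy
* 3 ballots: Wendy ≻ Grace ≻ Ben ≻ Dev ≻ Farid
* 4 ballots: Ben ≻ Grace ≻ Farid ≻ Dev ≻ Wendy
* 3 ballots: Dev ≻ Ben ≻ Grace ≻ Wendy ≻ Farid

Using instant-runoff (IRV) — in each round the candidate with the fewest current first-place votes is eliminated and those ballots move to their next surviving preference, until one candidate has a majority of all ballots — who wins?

Round 1: Grace 0, Wendy 5, Ben 10, Dev 7, Farid 8. Grace eliminated.
Round 2: Wendy 5, Ben 10, Dev 7, Farid 8. Wendy eliminated.
Round 3: Ben 15, Dev 7, Farid 8. Dev eliminated.
Round 4: Ben 18, Farid 12. Ben has a majority (≥16).

Ben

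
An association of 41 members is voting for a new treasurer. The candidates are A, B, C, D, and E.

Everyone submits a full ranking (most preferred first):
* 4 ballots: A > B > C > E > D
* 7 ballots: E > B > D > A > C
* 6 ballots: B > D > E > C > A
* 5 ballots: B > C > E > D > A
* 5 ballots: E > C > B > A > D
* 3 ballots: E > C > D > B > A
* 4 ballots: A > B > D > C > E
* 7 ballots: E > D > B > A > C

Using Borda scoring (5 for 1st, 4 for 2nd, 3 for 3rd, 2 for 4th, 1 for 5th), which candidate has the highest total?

B

A: 4×5 + 7×2 + 6×1 + 5×1 + 5×2 + 3×1 + 4×5 + 7×2 = 92
B: 4×4 + 7×4 + 6×5 + 5×5 + 5×3 + 3×2 + 4×4 + 7×3 = 157
C: 4×3 + 7×1 + 6×2 + 5×4 + 5×4 + 3×4 + 4×2 + 7×1 = 98
D: 4×1 + 7×3 + 6×4 + 5×2 + 5×1 + 3×3 + 4×3 + 7×4 = 113
E: 4×2 + 7×5 + 6×3 + 5×3 + 5×5 + 3×5 + 4×1 + 7×5 = 155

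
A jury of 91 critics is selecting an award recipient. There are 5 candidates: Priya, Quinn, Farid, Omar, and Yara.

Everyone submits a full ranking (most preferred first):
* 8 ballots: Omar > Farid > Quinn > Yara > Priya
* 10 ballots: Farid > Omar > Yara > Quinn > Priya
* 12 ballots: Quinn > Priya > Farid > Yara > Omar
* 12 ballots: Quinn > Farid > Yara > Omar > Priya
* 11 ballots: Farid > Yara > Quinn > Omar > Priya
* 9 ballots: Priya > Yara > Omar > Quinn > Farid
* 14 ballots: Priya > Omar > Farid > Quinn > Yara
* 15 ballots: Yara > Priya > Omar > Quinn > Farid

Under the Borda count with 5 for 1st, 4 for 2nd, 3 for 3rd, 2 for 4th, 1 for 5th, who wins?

Priya: 8×1 + 10×1 + 12×4 + 12×1 + 11×1 + 9×5 + 14×5 + 15×4 = 264
Quinn: 8×3 + 10×2 + 12×5 + 12×5 + 11×3 + 9×2 + 14×2 + 15×2 = 273
Farid: 8×4 + 10×5 + 12×3 + 12×4 + 11×5 + 9×1 + 14×3 + 15×1 = 287
Omar: 8×5 + 10×4 + 12×1 + 12×2 + 11×2 + 9×3 + 14×4 + 15×3 = 266
Yara: 8×2 + 10×3 + 12×2 + 12×3 + 11×4 + 9×4 + 14×1 + 15×5 = 275

Farid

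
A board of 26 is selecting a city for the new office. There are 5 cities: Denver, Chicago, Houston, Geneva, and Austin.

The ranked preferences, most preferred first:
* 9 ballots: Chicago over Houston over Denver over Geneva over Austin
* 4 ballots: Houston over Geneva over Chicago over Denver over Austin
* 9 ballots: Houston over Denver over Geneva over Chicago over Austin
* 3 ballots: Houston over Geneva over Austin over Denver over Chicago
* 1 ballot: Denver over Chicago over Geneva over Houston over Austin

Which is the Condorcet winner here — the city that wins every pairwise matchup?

Houston vs Denver: 25–1
Houston vs Chicago: 16–10
Houston vs Geneva: 25–1
Houston vs Austin: 26–0
Houston beats every other city.

Houston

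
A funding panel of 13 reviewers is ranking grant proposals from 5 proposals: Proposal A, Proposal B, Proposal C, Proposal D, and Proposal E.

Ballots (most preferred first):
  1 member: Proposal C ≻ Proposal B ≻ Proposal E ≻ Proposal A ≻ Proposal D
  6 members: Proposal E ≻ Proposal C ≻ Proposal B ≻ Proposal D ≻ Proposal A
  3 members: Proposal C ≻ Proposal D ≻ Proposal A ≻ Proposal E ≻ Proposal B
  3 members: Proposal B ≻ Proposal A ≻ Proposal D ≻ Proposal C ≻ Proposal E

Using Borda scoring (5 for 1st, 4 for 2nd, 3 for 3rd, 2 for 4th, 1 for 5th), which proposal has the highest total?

Proposal C

Proposal A: 1×2 + 6×1 + 3×3 + 3×4 = 29
Proposal B: 1×4 + 6×3 + 3×1 + 3×5 = 40
Proposal C: 1×5 + 6×4 + 3×5 + 3×2 = 50
Proposal D: 1×1 + 6×2 + 3×4 + 3×3 = 34
Proposal E: 1×3 + 6×5 + 3×2 + 3×1 = 42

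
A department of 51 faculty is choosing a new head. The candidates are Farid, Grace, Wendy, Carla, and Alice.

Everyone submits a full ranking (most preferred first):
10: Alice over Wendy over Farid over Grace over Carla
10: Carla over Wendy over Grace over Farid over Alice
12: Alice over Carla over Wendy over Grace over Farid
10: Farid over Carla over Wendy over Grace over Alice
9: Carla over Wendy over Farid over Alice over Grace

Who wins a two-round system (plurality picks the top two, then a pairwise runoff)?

Round 1 first-place votes: Farid 10, Grace 0, Wendy 0, Carla 19, Alice 22. Alice and Carla advance.
Runoff: Alice is ranked above Carla on 22 ballots, Carla above Alice on 29.

Carla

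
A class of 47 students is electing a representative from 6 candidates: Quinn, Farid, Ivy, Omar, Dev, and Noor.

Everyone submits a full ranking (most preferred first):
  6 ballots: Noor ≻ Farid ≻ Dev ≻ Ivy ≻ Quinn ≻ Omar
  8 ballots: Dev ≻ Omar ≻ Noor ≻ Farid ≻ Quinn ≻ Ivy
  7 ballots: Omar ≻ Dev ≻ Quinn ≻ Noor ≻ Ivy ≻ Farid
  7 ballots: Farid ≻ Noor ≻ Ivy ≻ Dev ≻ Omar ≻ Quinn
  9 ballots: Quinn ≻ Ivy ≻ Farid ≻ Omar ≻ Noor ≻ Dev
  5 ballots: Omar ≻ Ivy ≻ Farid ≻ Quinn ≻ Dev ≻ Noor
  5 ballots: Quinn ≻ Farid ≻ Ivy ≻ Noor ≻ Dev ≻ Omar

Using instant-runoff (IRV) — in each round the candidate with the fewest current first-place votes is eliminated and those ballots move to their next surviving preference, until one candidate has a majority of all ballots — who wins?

Round 1: Quinn 14, Farid 7, Ivy 0, Omar 12, Dev 8, Noor 6. Ivy eliminated.
Round 2: Quinn 14, Farid 7, Omar 12, Dev 8, Noor 6. Noor eliminated.
Round 3: Quinn 14, Farid 13, Omar 12, Dev 8. Dev eliminated.
Round 4: Quinn 14, Farid 13, Omar 20. Farid eliminated.
Round 5: Quinn 20, Omar 27. Omar has a majority (≥24).

Omar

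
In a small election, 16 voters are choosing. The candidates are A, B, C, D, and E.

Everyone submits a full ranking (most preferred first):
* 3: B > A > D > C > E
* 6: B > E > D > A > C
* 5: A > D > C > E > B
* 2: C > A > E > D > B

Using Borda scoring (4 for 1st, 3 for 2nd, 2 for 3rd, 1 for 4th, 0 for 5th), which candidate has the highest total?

A

A: 3×3 + 6×1 + 5×4 + 2×3 = 41
B: 3×4 + 6×4 + 5×0 + 2×0 = 36
C: 3×1 + 6×0 + 5×2 + 2×4 = 21
D: 3×2 + 6×2 + 5×3 + 2×1 = 35
E: 3×0 + 6×3 + 5×1 + 2×2 = 27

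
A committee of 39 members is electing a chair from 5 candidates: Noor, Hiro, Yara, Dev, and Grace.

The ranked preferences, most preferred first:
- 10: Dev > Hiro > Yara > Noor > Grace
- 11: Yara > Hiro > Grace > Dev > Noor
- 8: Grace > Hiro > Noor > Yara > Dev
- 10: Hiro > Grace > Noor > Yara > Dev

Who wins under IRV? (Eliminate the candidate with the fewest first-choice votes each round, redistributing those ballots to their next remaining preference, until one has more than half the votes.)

Round 1: Noor 0, Hiro 10, Yara 11, Dev 10, Grace 8. Noor eliminated.
Round 2: Hiro 10, Yara 11, Dev 10, Grace 8. Grace eliminated.
Round 3: Hiro 18, Yara 11, Dev 10. Dev eliminated.
Round 4: Hiro 28, Yara 11. Hiro has a majority (≥20).

Hiro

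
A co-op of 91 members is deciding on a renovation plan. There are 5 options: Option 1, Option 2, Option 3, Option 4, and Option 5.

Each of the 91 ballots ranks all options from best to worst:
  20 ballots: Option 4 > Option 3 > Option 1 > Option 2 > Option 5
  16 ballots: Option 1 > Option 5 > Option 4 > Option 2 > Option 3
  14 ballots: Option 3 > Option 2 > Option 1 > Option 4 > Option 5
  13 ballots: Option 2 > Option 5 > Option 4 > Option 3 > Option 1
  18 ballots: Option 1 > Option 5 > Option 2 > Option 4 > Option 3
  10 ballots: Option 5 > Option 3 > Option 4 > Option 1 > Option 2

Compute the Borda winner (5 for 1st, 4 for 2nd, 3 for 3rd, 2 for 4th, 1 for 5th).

Option 1

Option 1: 20×3 + 16×5 + 14×3 + 13×1 + 18×5 + 10×2 = 305
Option 2: 20×2 + 16×2 + 14×4 + 13×5 + 18×3 + 10×1 = 257
Option 3: 20×4 + 16×1 + 14×5 + 13×2 + 18×1 + 10×4 = 250
Option 4: 20×5 + 16×3 + 14×2 + 13×3 + 18×2 + 10×3 = 281
Option 5: 20×1 + 16×4 + 14×1 + 13×4 + 18×4 + 10×5 = 272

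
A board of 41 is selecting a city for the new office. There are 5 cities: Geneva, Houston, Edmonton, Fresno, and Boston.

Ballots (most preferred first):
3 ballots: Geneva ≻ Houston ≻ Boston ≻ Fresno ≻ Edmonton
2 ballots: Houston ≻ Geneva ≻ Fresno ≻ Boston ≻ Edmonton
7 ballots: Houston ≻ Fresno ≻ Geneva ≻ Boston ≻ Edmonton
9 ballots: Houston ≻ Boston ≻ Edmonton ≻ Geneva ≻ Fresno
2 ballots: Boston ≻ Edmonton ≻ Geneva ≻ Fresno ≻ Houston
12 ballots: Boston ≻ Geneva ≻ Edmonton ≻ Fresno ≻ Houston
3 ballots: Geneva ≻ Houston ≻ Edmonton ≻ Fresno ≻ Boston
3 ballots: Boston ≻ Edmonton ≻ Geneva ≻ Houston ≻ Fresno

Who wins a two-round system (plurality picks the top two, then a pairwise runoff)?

Round 1 first-place votes: Geneva 6, Houston 18, Edmonton 0, Fresno 0, Boston 17. Houston and Boston advance.
Runoff: Houston is ranked above Boston on 24 ballots, Boston above Houston on 17.

Houston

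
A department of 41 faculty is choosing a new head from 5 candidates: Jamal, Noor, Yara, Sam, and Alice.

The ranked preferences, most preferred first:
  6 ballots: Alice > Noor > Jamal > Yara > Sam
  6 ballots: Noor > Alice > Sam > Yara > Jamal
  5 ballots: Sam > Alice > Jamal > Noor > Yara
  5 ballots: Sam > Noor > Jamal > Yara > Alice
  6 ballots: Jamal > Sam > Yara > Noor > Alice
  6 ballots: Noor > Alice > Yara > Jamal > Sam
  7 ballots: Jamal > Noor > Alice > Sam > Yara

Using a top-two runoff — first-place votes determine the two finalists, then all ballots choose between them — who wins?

Round 1 first-place votes: Jamal 13, Noor 12, Yara 0, Sam 10, Alice 6. Jamal and Noor advance.
Runoff: Jamal is ranked above Noor on 18 ballots, Noor above Jamal on 23.

Noor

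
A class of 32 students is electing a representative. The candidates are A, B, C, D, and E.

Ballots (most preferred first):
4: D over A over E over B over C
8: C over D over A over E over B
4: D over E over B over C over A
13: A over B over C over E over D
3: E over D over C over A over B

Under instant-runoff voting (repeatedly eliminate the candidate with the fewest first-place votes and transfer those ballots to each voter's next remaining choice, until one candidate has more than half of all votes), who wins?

D

Round 1: A 13, B 0, C 8, D 8, E 3. B eliminated.
Round 2: A 13, C 8, D 8, E 3. E eliminated.
Round 3: A 13, C 8, D 11. C eliminated.
Round 4: A 13, D 19. D has a majority (≥17).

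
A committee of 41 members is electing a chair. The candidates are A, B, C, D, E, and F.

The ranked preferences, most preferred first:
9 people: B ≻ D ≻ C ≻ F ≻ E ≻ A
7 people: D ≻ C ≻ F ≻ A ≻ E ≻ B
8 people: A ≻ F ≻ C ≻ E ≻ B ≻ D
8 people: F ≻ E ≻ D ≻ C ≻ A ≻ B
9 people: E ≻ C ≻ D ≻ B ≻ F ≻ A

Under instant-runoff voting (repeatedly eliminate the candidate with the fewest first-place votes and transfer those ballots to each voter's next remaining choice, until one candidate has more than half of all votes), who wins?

F

Round 1: A 8, B 9, C 0, D 7, E 9, F 8. C eliminated.
Round 2: A 8, B 9, D 7, E 9, F 8. D eliminated.
Round 3: A 8, B 9, E 9, F 15. A eliminated.
Round 4: B 9, E 9, F 23. F has a majority (≥21).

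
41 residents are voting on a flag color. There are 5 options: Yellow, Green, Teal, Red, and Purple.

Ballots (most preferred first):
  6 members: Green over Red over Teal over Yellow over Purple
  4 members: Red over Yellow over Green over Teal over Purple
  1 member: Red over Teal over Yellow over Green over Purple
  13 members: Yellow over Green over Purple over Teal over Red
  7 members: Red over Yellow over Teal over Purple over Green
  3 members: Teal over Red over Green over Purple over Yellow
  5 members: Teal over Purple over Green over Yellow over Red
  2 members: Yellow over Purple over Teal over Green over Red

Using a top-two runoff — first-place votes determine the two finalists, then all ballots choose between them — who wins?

Red

Round 1 first-place votes: Yellow 15, Green 6, Teal 8, Red 12, Purple 0. Yellow and Red advance.
Runoff: Yellow is ranked above Red on 20 ballots, Red above Yellow on 21.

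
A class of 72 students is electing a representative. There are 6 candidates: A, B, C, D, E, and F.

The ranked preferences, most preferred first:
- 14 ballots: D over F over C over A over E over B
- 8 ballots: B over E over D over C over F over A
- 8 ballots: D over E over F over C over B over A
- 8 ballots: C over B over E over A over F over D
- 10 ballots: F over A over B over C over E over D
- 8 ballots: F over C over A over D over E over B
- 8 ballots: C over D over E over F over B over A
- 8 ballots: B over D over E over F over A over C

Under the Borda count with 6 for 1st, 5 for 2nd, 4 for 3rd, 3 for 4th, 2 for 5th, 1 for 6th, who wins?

F

A: 14×3 + 8×1 + 8×1 + 8×3 + 10×5 + 8×4 + 8×1 + 8×2 = 188
B: 14×1 + 8×6 + 8×2 + 8×5 + 10×4 + 8×1 + 8×2 + 8×6 = 230
C: 14×4 + 8×3 + 8×3 + 8×6 + 10×3 + 8×5 + 8×6 + 8×1 = 278
D: 14×6 + 8×4 + 8×6 + 8×1 + 10×1 + 8×3 + 8×5 + 8×5 = 286
E: 14×2 + 8×5 + 8×5 + 8×4 + 10×2 + 8×2 + 8×4 + 8×4 = 240
F: 14×5 + 8×2 + 8×4 + 8×2 + 10×6 + 8×6 + 8×3 + 8×3 = 290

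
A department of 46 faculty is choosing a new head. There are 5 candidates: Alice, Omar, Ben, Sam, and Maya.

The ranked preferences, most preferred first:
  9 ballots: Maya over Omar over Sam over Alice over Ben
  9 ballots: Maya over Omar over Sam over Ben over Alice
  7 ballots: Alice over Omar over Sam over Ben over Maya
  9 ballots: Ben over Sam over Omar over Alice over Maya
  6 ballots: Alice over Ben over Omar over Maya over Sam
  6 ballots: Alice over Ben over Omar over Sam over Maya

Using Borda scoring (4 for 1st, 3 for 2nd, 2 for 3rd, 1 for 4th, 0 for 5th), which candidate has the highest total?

Omar

Alice: 9×1 + 9×0 + 7×4 + 9×1 + 6×4 + 6×4 = 94
Omar: 9×3 + 9×3 + 7×3 + 9×2 + 6×2 + 6×2 = 117
Ben: 9×0 + 9×1 + 7×1 + 9×4 + 6×3 + 6×3 = 88
Sam: 9×2 + 9×2 + 7×2 + 9×3 + 6×0 + 6×1 = 83
Maya: 9×4 + 9×4 + 7×0 + 9×0 + 6×1 + 6×0 = 78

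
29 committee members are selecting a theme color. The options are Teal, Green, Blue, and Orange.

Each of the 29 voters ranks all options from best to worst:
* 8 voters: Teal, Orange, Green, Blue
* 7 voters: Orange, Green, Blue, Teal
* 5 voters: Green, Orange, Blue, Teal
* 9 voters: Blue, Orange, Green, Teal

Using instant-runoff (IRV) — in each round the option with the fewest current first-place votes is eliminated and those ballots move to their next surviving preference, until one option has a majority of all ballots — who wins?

Orange

Round 1: Teal 8, Green 5, Blue 9, Orange 7. Green eliminated.
Round 2: Teal 8, Blue 9, Orange 12. Teal eliminated.
Round 3: Blue 9, Orange 20. Orange has a majority (≥15).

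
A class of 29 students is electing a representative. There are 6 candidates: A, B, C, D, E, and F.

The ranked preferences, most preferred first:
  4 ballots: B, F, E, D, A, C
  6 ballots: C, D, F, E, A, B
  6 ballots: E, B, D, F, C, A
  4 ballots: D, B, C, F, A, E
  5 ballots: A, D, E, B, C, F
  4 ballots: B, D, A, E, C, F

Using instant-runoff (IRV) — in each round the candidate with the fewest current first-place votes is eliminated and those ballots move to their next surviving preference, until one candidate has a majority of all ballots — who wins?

Round 1: A 5, B 8, C 6, D 4, E 6, F 0. F eliminated.
Round 2: A 5, B 8, C 6, D 4, E 6. D eliminated.
Round 3: A 5, B 12, C 6, E 6. A eliminated.
Round 4: B 12, C 6, E 11. C eliminated.
Round 5: B 12, E 17. E has a majority (≥15).

E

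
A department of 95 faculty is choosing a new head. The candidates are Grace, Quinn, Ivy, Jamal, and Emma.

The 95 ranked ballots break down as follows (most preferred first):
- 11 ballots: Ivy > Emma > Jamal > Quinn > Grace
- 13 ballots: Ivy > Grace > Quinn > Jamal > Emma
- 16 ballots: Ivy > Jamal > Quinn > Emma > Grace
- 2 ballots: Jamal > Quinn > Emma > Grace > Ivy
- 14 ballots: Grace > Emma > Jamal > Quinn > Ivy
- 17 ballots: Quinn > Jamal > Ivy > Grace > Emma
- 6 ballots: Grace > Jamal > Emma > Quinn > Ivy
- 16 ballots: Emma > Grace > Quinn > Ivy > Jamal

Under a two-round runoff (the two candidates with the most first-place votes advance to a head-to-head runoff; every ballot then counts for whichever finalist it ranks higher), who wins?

Round 1 first-place votes: Grace 20, Quinn 17, Ivy 40, Jamal 2, Emma 16. Ivy and Grace advance.
Runoff: Ivy is ranked above Grace on 57 ballots, Grace above Ivy on 38.

Ivy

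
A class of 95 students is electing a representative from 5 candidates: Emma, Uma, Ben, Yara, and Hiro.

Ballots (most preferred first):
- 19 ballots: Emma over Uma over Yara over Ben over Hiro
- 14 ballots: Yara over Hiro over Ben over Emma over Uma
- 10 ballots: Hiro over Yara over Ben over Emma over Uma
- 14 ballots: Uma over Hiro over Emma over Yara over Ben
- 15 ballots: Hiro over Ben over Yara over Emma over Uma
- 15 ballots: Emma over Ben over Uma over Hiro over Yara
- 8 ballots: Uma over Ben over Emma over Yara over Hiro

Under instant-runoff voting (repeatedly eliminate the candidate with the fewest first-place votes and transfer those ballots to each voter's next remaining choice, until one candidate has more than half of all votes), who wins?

Round 1: Emma 34, Uma 22, Ben 0, Yara 14, Hiro 25. Ben eliminated.
Round 2: Emma 34, Uma 22, Yara 14, Hiro 25. Yara eliminated.
Round 3: Emma 34, Uma 22, Hiro 39. Uma eliminated.
Round 4: Emma 42, Hiro 53. Hiro has a majority (≥48).

Hiro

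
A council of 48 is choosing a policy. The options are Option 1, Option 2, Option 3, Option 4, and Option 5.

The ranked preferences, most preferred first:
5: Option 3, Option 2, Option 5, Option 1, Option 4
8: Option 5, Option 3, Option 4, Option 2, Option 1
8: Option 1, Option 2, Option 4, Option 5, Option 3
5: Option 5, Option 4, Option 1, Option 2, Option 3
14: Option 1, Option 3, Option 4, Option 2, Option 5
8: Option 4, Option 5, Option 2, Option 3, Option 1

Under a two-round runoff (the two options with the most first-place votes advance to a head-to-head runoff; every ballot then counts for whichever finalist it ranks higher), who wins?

Option 5

Round 1 first-place votes: Option 1 22, Option 2 0, Option 3 5, Option 4 8, Option 5 13. Option 1 and Option 5 advance.
Runoff: Option 1 is ranked above Option 5 on 22 ballots, Option 5 above Option 1 on 26.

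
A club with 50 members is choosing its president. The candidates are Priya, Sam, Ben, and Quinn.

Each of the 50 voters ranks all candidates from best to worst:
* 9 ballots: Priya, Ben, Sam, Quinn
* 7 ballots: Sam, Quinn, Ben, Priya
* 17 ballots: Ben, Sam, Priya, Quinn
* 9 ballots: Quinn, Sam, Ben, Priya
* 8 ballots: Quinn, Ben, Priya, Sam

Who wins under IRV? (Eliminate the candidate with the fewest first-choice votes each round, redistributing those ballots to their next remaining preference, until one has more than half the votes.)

Ben

Round 1: Priya 9, Sam 7, Ben 17, Quinn 17. Sam eliminated.
Round 2: Priya 9, Ben 17, Quinn 24. Priya eliminated.
Round 3: Ben 26, Quinn 24. Ben has a majority (≥26).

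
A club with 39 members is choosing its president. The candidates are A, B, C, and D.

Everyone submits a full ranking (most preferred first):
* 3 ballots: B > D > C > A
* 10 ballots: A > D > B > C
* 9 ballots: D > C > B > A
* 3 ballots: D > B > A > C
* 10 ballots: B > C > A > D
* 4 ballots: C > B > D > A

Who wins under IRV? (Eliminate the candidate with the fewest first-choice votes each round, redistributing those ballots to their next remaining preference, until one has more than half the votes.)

Round 1: A 10, B 13, C 4, D 12. C eliminated.
Round 2: A 10, B 17, D 12. A eliminated.
Round 3: B 17, D 22. D has a majority (≥20).

D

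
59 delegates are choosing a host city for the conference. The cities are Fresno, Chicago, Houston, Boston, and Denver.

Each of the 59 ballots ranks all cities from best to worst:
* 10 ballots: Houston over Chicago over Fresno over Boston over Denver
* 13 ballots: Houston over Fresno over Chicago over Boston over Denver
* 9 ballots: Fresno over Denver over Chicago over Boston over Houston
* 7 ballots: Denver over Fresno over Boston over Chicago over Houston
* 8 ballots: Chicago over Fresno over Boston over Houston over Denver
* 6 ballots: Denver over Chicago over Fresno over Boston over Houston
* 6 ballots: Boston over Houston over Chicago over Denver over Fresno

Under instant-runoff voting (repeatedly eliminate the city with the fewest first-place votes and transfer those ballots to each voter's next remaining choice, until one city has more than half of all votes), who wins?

Round 1: Fresno 9, Chicago 8, Houston 23, Boston 6, Denver 13. Boston eliminated.
Round 2: Fresno 9, Chicago 8, Houston 29, Denver 13. Chicago eliminated.
Round 3: Fresno 17, Houston 29, Denver 13. Denver eliminated.
Round 4: Fresno 30, Houston 29. Fresno has a majority (≥30).

Fresno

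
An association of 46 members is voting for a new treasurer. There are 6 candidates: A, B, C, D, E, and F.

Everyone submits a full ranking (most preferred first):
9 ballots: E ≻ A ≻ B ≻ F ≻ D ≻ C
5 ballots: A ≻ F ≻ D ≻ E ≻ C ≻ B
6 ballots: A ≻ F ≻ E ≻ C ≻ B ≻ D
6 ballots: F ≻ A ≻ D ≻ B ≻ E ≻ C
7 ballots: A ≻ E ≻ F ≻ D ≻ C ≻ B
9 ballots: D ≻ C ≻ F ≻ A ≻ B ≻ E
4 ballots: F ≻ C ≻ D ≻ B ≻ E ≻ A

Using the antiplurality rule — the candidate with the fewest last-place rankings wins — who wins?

F

Last-place votes: A 4, B 12, C 15, D 6, E 9, F 0.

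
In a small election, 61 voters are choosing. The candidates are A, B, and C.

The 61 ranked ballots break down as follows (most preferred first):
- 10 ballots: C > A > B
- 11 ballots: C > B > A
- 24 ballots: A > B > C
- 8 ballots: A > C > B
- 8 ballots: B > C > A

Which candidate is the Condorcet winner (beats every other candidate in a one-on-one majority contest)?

A vs B: 42–19
A vs C: 32–29
A beats every other candidate.

A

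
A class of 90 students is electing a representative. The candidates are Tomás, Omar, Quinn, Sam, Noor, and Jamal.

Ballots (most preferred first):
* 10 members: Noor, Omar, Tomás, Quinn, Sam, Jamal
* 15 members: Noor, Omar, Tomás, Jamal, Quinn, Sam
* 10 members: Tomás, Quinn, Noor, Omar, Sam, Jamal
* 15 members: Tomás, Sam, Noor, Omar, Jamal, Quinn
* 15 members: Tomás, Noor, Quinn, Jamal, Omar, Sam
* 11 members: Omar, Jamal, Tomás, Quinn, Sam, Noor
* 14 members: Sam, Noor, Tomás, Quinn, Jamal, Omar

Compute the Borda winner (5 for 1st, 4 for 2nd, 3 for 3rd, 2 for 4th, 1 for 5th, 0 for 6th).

Tomás

Tomás: 10×3 + 15×3 + 10×5 + 15×5 + 15×5 + 11×3 + 14×3 = 350
Omar: 10×4 + 15×4 + 10×2 + 15×2 + 15×1 + 11×5 + 14×0 = 220
Quinn: 10×2 + 15×1 + 10×4 + 15×0 + 15×3 + 11×2 + 14×2 = 170
Sam: 10×1 + 15×0 + 10×1 + 15×4 + 15×0 + 11×1 + 14×5 = 161
Noor: 10×5 + 15×5 + 10×3 + 15×3 + 15×4 + 11×0 + 14×4 = 316
Jamal: 10×0 + 15×2 + 10×0 + 15×1 + 15×2 + 11×4 + 14×1 = 133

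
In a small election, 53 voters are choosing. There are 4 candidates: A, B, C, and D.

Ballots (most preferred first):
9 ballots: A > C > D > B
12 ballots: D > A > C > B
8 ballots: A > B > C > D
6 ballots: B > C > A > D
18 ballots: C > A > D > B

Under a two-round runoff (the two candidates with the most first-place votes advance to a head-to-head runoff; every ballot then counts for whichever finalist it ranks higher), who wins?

Round 1 first-place votes: A 17, B 6, C 18, D 12. C and A advance.
Runoff: C is ranked above A on 24 ballots, A above C on 29.

A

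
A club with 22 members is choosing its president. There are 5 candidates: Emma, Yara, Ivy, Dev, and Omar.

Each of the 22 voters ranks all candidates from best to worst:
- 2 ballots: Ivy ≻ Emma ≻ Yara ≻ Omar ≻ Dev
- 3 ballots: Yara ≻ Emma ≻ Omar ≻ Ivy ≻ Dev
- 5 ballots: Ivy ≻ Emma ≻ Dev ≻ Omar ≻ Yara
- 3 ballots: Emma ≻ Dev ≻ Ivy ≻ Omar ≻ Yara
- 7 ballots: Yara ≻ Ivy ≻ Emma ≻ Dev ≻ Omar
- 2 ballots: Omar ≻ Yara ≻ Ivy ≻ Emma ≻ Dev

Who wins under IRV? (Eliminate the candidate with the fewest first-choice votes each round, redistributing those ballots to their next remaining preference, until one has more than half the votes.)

Yara

Round 1: Emma 3, Yara 10, Ivy 7, Dev 0, Omar 2. Dev eliminated.
Round 2: Emma 3, Yara 10, Ivy 7, Omar 2. Omar eliminated.
Round 3: Emma 3, Yara 12, Ivy 7. Yara has a majority (≥12).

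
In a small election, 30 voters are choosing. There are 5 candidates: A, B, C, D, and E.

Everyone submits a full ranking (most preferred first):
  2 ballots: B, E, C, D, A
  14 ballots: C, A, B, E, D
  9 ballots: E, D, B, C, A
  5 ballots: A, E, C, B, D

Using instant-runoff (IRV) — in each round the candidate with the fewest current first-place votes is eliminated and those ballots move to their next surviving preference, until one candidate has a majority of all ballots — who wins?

E

Round 1: A 5, B 2, C 14, D 0, E 9. D eliminated.
Round 2: A 5, B 2, C 14, E 9. B eliminated.
Round 3: A 5, C 14, E 11. A eliminated.
Round 4: C 14, E 16. E has a majority (≥16).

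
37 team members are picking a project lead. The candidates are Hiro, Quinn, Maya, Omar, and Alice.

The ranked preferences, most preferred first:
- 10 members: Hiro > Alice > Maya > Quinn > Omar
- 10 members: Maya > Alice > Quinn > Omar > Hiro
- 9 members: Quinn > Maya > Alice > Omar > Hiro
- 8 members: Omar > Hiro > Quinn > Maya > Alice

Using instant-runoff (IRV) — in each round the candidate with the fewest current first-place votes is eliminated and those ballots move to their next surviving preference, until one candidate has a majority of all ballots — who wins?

Round 1: Hiro 10, Quinn 9, Maya 10, Omar 8, Alice 0. Alice eliminated.
Round 2: Hiro 10, Quinn 9, Maya 10, Omar 8. Omar eliminated.
Round 3: Hiro 18, Quinn 9, Maya 10. Quinn eliminated.
Round 4: Hiro 18, Maya 19. Maya has a majority (≥19).

Maya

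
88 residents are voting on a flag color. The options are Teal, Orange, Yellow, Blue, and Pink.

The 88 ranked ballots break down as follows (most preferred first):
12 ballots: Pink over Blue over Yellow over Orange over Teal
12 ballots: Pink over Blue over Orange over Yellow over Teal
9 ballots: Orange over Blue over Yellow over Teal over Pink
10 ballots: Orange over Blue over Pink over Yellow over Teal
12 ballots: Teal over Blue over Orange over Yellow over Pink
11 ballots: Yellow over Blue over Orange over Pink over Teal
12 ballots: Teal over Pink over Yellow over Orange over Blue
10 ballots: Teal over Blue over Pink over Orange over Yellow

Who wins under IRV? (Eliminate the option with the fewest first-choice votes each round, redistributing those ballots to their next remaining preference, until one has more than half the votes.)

Orange

Round 1: Teal 34, Orange 19, Yellow 11, Blue 0, Pink 24. Blue eliminated.
Round 2: Teal 34, Orange 19, Yellow 11, Pink 24. Yellow eliminated.
Round 3: Teal 34, Orange 30, Pink 24. Pink eliminated.
Round 4: Teal 34, Orange 54. Orange has a majority (≥45).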